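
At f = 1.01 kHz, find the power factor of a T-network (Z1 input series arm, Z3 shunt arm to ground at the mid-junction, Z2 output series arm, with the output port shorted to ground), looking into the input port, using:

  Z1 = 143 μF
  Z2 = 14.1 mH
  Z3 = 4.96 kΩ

Step 1 — Angular frequency: ω = 2π·f = 2π·1010 = 6346 rad/s.
Step 2 — Component impedances:
  Z1: Z = 1/(jωC) = -j/(ω·C) = 0 - j1.102 Ω
  Z2: Z = jωL = j·6346·0.0141 = 0 + j89.48 Ω
  Z3: Z = R = 4960 Ω
Step 3 — With the output port shorted to ground, the output series arm Z2 runs from the junction to ground; the shunt arm Z3 also runs from the junction to ground. They appear in parallel: Z3 || Z2 = 1.614 + j89.45 Ω.
Step 4 — Series with input arm Z1: Z_in = Z1 + (Z3 || Z2) = 1.614 + j88.35 Ω = 88.36∠89.0° Ω.
Step 5 — Power factor: PF = cos(φ) = Re(Z)/|Z| = 1.6137/88.363 = 0.01826.
Step 6 — Type: Im(Z) = 88.35 ⇒ lagging (phase φ = 89.0°).

PF = 0.01826 (lagging, φ = 89.0°)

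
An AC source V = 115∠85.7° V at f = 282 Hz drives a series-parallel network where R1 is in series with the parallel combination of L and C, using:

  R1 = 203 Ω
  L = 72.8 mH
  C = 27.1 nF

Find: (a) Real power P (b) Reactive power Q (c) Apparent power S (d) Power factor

Step 1 — Angular frequency: ω = 2π·f = 2π·282 = 1772 rad/s.
Step 2 — Component impedances:
  R1: Z = R = 203 Ω
  L: Z = jωL = j·1772·0.0728 = 0 + j129 Ω
  C: Z = 1/(jωC) = -j/(ω·C) = 0 - j2.083e+04 Ω
Step 3 — Parallel branch: L || C = 1/(1/L + 1/C) = 0 + j129.8 Ω.
Step 4 — Series with R1: Z_total = R1 + (L || C) = 203 + j129.8 Ω = 240.9∠32.6° Ω.
Step 5 — Source phasor: V = 115∠85.7° V = 8.623 + j114.7 V.
Step 6 — Current: I = V / Z = 0.2865 + j0.3817 A = 0.4773∠53.1° A.
Step 7 — Complex power: S = V·I* = 46.24 + j29.57 VA.
Step 8 — Real power: P = Re(S) = 46.24 W.
Step 9 — Reactive power: Q = Im(S) = 29.57 VAR.
Step 10 — Apparent power: |S| = 54.89 VA.
Step 11 — Power factor: PF = P/|S| = 0.8425 (lagging).

(a) P = 46.24 W  (b) Q = 29.57 VAR  (c) S = 54.89 VA  (d) PF = 0.8425 (lagging)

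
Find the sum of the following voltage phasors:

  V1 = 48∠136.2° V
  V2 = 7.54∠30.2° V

Step 1 — Convert each phasor to rectangular form:
  V1 = 48·(cos(136.2°) + j·sin(136.2°)) = -34.64 + j33.22 V
  V2 = 7.54·(cos(30.2°) + j·sin(30.2°)) = 6.517 + j3.793 V
Step 2 — Sum components: V_total = -28.13 + j37.02 V.
Step 3 — Convert to polar: |V_total| = 46.49 V, ∠V_total = 127.2°.

V_total = 46.49∠127.2° V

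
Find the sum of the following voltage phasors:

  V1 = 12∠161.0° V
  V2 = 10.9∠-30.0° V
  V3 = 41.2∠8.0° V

Step 1 — Convert each phasor to rectangular form:
  V1 = 12·(cos(161.0°) + j·sin(161.0°)) = -11.35 + j3.907 V
  V2 = 10.9·(cos(-30.0°) + j·sin(-30.0°)) = 9.44 - j5.45 V
  V3 = 41.2·(cos(8.0°) + j·sin(8.0°)) = 40.8 + j5.734 V
Step 2 — Sum components: V_total = 38.89 + j4.191 V.
Step 3 — Convert to polar: |V_total| = 39.12 V, ∠V_total = 6.2°.

V_total = 39.12∠6.2° V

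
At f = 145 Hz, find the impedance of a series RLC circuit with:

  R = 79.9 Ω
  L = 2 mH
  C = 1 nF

Step 1 — Angular frequency: ω = 2π·f = 2π·145 = 911.1 rad/s.
Step 2 — Component impedances:
  R: Z = R = 79.9 Ω
  L: Z = jωL = j·911.1·0.002 = 0 + j1.822 Ω
  C: Z = 1/(jωC) = -j/(ω·C) = 0 - j1.098e+06 Ω
Step 3 — Series combination: Z_total = R + L + C = 79.9 - j1.098e+06 Ω = 1.098e+06∠-90.0° Ω.

Z = 79.9 - j1.098e+06 Ω = 1.098e+06∠-90.0° Ω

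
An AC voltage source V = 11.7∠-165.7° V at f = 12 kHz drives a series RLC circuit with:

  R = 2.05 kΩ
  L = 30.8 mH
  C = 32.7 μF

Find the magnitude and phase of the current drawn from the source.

Step 1 — Angular frequency: ω = 2π·f = 2π·1.2e+04 = 7.54e+04 rad/s.
Step 2 — Component impedances:
  R: Z = R = 2050 Ω
  L: Z = jωL = j·7.54e+04·0.0308 = 0 + j2322 Ω
  C: Z = 1/(jωC) = -j/(ω·C) = 0 - j0.4056 Ω
Step 3 — Series combination: Z_total = R + L + C = 2050 + j2322 Ω = 3097∠48.6° Ω.
Step 4 — Source phasor: V = 11.7∠-165.7° V = -11.34 - j2.89 V.
Step 5 — Ohm's law: I = V / Z_total = (-11.34 - j2.89) / (2050 + j2322) = -0.003122 + j0.002126 A.
Step 6 — Convert to polar: |I| = 0.003777 A, ∠I = 145.7°.

I = 0.003777∠145.7° A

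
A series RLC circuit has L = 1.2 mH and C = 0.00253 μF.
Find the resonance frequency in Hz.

Step 1 — Resonance condition Im(Z)=0 gives ω₀ = 1/√(LC).
Step 2 — ω₀ = 1/√(0.0012·2.53e-09) = 5.739e+05 rad/s.
Step 3 — f₀ = ω₀/(2π) = 9.134e+04 Hz.

f₀ = 9.134e+04 Hz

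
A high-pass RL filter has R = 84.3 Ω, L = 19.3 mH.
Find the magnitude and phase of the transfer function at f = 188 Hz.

Step 1 — Angular frequency: ω = 2π·188 = 1181 rad/s.
Step 2 — Transfer function: H(jω) = jωL/(R + jωL).
Step 3 — Numerator jωL = j·22.8; denominator R + jωL = 84.3 + j22.8.
Step 4 — H = 0.06815 + j0.252.
Step 5 — Magnitude: |H| = 0.2611 (-11.7 dB); phase: φ = 74.9°.

|H| = 0.2611 (-11.7 dB), φ = 74.9°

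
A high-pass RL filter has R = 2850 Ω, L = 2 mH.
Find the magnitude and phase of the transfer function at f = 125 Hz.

Step 1 — Angular frequency: ω = 2π·125 = 785.4 rad/s.
Step 2 — Transfer function: H(jω) = jωL/(R + jωL).
Step 3 — Numerator jωL = j·1.571; denominator R + jωL = 2850 + j1.571.
Step 4 — H = 3.038e-07 + j0.0005512.
Step 5 — Magnitude: |H| = 0.0005512 (-65.2 dB); phase: φ = 90.0°.

|H| = 0.0005512 (-65.2 dB), φ = 90.0°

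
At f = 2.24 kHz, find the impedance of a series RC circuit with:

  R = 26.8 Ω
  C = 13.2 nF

Step 1 — Angular frequency: ω = 2π·f = 2π·2240 = 1.407e+04 rad/s.
Step 2 — Component impedances:
  R: Z = R = 26.8 Ω
  C: Z = 1/(jωC) = -j/(ω·C) = 0 - j5383 Ω
Step 3 — Series combination: Z_total = R + C = 26.8 - j5383 Ω = 5383∠-89.7° Ω.

Z = 26.8 - j5383 Ω = 5383∠-89.7° Ω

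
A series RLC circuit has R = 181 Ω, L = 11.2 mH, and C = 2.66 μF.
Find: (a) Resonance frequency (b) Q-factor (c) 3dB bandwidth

Step 1 — Resonance: ω₀ = 1/√(LC) = 1/√(0.0112·2.66e-06) = 5794 rad/s.
Step 2 — f₀ = ω₀/(2π) = 922.1 Hz.
Step 3 — Series Q: Q = ω₀L/R = 5794·0.0112/181 = 0.3585.
Step 4 — Bandwidth: Δω = ω₀/Q = 1.616e+04 rad/s; BW = Δω/(2π) = 2572 Hz.

(a) f₀ = 922.1 Hz  (b) Q = 0.3585  (c) BW = 2572 Hz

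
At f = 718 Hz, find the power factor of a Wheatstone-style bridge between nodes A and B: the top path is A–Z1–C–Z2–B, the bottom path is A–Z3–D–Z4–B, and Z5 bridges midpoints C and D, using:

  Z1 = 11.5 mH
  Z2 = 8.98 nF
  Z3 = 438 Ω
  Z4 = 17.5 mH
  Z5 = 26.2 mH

Step 1 — Angular frequency: ω = 2π·f = 2π·718 = 4511 rad/s.
Step 2 — Component impedances:
  Z1: Z = jωL = j·4511·0.0115 = 0 + j51.88 Ω
  Z2: Z = 1/(jωC) = -j/(ω·C) = 0 - j2.468e+04 Ω
  Z3: Z = R = 438 Ω
  Z4: Z = jωL = j·4511·0.0175 = 0 + j78.95 Ω
  Z5: Z = jωL = j·4511·0.0262 = 0 + j118.2 Ω
Step 3 — Bridge requires nodal analysis (the Z5 bridge couples midpoints C and D, so the two paths cannot be reduced to a simple series/parallel combination). Setting node B to ground and injecting 1 A at node A, the 3-node admittance system at A, C, D solves to V_A = Z_AB = 57.98 + j228 Ω = 235.3∠75.7° Ω.
Step 4 — Power factor: PF = cos(φ) = Re(Z)/|Z| = 57.98/235.3 = 0.2464.
Step 5 — Type: Im(Z) = 228 ⇒ lagging (phase φ = 75.7°).

PF = 0.2464 (lagging, φ = 75.7°)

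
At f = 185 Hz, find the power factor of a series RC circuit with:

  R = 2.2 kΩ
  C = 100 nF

Step 1 — Angular frequency: ω = 2π·f = 2π·185 = 1162 rad/s.
Step 2 — Component impedances:
  R: Z = R = 2200 Ω
  C: Z = 1/(jωC) = -j/(ω·C) = 0 - j8603 Ω
Step 3 — Series combination: Z_total = R + C = 2200 - j8603 Ω = 8880∠-75.7° Ω.
Step 4 — Power factor: PF = cos(φ) = Re(Z)/|Z| = 2200/8879.8 = 0.2478.
Step 5 — Type: Im(Z) = -8603 ⇒ leading (phase φ = -75.7°).

PF = 0.2478 (leading, φ = -75.7°)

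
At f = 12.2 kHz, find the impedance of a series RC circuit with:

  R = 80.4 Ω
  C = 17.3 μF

Step 1 — Angular frequency: ω = 2π·f = 2π·1.22e+04 = 7.665e+04 rad/s.
Step 2 — Component impedances:
  R: Z = R = 80.4 Ω
  C: Z = 1/(jωC) = -j/(ω·C) = 0 - j0.7541 Ω
Step 3 — Series combination: Z_total = R + C = 80.4 - j0.7541 Ω = 80.4∠-0.5° Ω.

Z = 80.4 - j0.7541 Ω = 80.4∠-0.5° Ω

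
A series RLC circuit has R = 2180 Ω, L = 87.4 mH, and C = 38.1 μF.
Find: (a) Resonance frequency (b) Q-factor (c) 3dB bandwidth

Step 1 — Resonance condition Im(Z)=0 gives ω₀ = 1/√(LC).
Step 2 — ω₀ = 1/√(0.0874·3.81e-05) = 548 rad/s.
Step 3 — f₀ = ω₀/(2π) = 87.22 Hz.
Step 4 — Series Q: Q = ω₀L/R = 548·0.0874/2180 = 0.02197.
Step 5 — 3dB bandwidth: Δω = ω₀/Q = 2.494e+04 rad/s; BW = Δω/(2π) = 3970 Hz.

(a) f₀ = 87.22 Hz  (b) Q = 0.02197  (c) BW = 3970 Hz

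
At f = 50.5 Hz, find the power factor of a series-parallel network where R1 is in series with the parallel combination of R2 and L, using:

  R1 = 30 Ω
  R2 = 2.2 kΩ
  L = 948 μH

Step 1 — Angular frequency: ω = 2π·f = 2π·50.5 = 317.3 rad/s.
Step 2 — Component impedances:
  R1: Z = R = 30 Ω
  R2: Z = R = 2200 Ω
  L: Z = jωL = j·317.3·0.000948 = 0 + j0.3008 Ω
Step 3 — Parallel branch: R2 || L = 1/(1/R2 + 1/L) = 4.113e-05 + j0.3008 Ω.
Step 4 — Series with R1: Z_total = R1 + (R2 || L) = 30 + j0.3008 Ω = 30∠0.6° Ω.
Step 5 — Power factor: PF = cos(φ) = Re(Z)/|Z| = 30/30.002 = 0.9999.
Step 6 — Type: Im(Z) = 0.3008 ⇒ lagging (phase φ = 0.6°).

PF = 0.9999 (lagging, φ = 0.6°)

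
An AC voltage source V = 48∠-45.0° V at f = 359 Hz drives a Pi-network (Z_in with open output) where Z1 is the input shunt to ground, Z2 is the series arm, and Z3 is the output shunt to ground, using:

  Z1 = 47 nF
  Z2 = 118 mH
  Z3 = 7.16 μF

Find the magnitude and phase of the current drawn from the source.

Step 1 — Angular frequency: ω = 2π·f = 2π·359 = 2256 rad/s.
Step 2 — Component impedances:
  Z1: Z = 1/(jωC) = -j/(ω·C) = 0 - j9433 Ω
  Z2: Z = jωL = j·2256·0.118 = 0 + j266.2 Ω
  Z3: Z = 1/(jωC) = -j/(ω·C) = 0 - j61.92 Ω
Step 3 — With open output, the series arm Z2 and the output shunt Z3 appear in series to ground: Z2 + Z3 = 0 + j204.3 Ω.
Step 4 — Parallel with input shunt Z1: Z_in = Z1 || (Z2 + Z3) = 0 + j208.8 Ω = 208.8∠90.0° Ω.
Step 5 — Source phasor: V = 48∠-45.0° V = 33.94 - j33.94 V.
Step 6 — Ohm's law: I = V / Z_total = (33.94 - j33.94) / (0 + j208.8) = -0.1626 - j0.1626 A.
Step 7 — Convert to polar: |I| = 0.2299 A, ∠I = -135.0°.

I = 0.2299∠-135.0° A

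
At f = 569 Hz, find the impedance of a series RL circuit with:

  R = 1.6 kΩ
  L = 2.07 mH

Step 1 — Angular frequency: ω = 2π·f = 2π·569 = 3575 rad/s.
Step 2 — Component impedances:
  R: Z = R = 1600 Ω
  L: Z = jωL = j·3575·0.00207 = 0 + j7.401 Ω
Step 3 — Series combination: Z_total = R + L = 1600 + j7.401 Ω = 1600∠0.3° Ω.

Z = 1600 + j7.401 Ω = 1600∠0.3° Ω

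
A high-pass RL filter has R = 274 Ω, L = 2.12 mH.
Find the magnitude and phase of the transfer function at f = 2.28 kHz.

Step 1 — Angular frequency: ω = 2π·2280 = 1.433e+04 rad/s.
Step 2 — Transfer function: H(jω) = jωL/(R + jωL).
Step 3 — Numerator jωL = j·30.37; denominator R + jωL = 274 + j30.37.
Step 4 — H = 0.01214 + j0.1095.
Step 5 — Magnitude: |H| = 0.1102 (-19.2 dB); phase: φ = 83.7°.

|H| = 0.1102 (-19.2 dB), φ = 83.7°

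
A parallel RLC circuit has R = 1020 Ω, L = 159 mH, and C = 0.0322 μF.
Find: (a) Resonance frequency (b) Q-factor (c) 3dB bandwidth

Step 1 — Resonance: ω₀ = 1/√(LC) = 1/√(0.159·3.22e-08) = 1.398e+04 rad/s.
Step 2 — f₀ = ω₀/(2π) = 2224 Hz.
Step 3 — Parallel Q: Q = R/(ω₀L) = 1020/(1.398e+04·0.159) = 0.459.
Step 4 — Bandwidth: Δω = ω₀/Q = 3.045e+04 rad/s; BW = Δω/(2π) = 4846 Hz.

(a) f₀ = 2224 Hz  (b) Q = 0.459  (c) BW = 4846 Hz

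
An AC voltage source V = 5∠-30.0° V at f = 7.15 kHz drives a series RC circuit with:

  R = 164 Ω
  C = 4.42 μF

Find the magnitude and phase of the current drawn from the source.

Step 1 — Angular frequency: ω = 2π·f = 2π·7150 = 4.492e+04 rad/s.
Step 2 — Component impedances:
  R: Z = R = 164 Ω
  C: Z = 1/(jωC) = -j/(ω·C) = 0 - j5.036 Ω
Step 3 — Series combination: Z_total = R + C = 164 - j5.036 Ω = 164.1∠-1.8° Ω.
Step 4 — Source phasor: V = 5∠-30.0° V = 4.33 - j2.5 V.
Step 5 — Ohm's law: I = V / Z_total = (4.33 - j2.5) / (164 - j5.036) = 0.02685 - j0.01442 A.
Step 6 — Convert to polar: |I| = 0.03047 A, ∠I = -28.2°.

I = 0.03047∠-28.2° A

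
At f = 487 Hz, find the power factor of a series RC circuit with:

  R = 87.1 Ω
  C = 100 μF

Step 1 — Angular frequency: ω = 2π·f = 2π·487 = 3060 rad/s.
Step 2 — Component impedances:
  R: Z = R = 87.1 Ω
  C: Z = 1/(jωC) = -j/(ω·C) = 0 - j3.268 Ω
Step 3 — Series combination: Z_total = R + C = 87.1 - j3.268 Ω = 87.16∠-2.1° Ω.
Step 4 — Power factor: PF = cos(φ) = Re(Z)/|Z| = 87.1/87.16 = 0.9993.
Step 5 — Type: Im(Z) = -3.268 ⇒ leading (phase φ = -2.1°).

PF = 0.9993 (leading, φ = -2.1°)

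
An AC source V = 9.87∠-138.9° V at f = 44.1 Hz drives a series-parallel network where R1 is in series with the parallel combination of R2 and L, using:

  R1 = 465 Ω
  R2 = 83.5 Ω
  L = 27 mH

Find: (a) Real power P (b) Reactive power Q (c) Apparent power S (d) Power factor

Step 1 — Angular frequency: ω = 2π·f = 2π·44.1 = 277.1 rad/s.
Step 2 — Component impedances:
  R1: Z = R = 465 Ω
  R2: Z = R = 83.5 Ω
  L: Z = jωL = j·277.1·0.027 = 0 + j7.481 Ω
Step 3 — Parallel branch: R2 || L = 1/(1/R2 + 1/L) = 0.665 + j7.422 Ω.
Step 4 — Series with R1: Z_total = R1 + (R2 || L) = 465.7 + j7.422 Ω = 465.7∠0.9° Ω.
Step 5 — Source phasor: V = 9.87∠-138.9° V = -7.438 - j6.488 V.
Step 6 — Current: I = V / Z = -0.01619 - j0.01368 A = 0.02119∠-139.8° A.
Step 7 — Complex power: S = V·I* = 0.2091 + j0.003333 VA.
Step 8 — Real power: P = Re(S) = 0.2091 W.
Step 9 — Reactive power: Q = Im(S) = 0.003333 VAR.
Step 10 — Apparent power: |S| = 0.2092 VA.
Step 11 — Power factor: PF = P/|S| = 0.9999 (lagging).

(a) P = 0.2091 W  (b) Q = 0.003333 VAR  (c) S = 0.2092 VA  (d) PF = 0.9999 (lagging)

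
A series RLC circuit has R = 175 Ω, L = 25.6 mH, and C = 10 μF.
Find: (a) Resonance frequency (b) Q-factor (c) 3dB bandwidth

Step 1 — Resonance condition Im(Z)=0 gives ω₀ = 1/√(LC).
Step 2 — ω₀ = 1/√(0.0256·1e-05) = 1976 rad/s.
Step 3 — f₀ = ω₀/(2π) = 314.6 Hz.
Step 4 — Series Q: Q = ω₀L/R = 1976·0.0256/175 = 0.2891.
Step 5 — 3dB bandwidth: Δω = ω₀/Q = 6836 rad/s; BW = Δω/(2π) = 1088 Hz.

(a) f₀ = 314.6 Hz  (b) Q = 0.2891  (c) BW = 1088 Hz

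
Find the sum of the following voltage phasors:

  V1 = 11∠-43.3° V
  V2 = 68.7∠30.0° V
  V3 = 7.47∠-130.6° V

Step 1 — Convert each phasor to rectangular form:
  V1 = 11·(cos(-43.3°) + j·sin(-43.3°)) = 8.006 - j7.544 V
  V2 = 68.7·(cos(30.0°) + j·sin(30.0°)) = 59.5 + j34.35 V
  V3 = 7.47·(cos(-130.6°) + j·sin(-130.6°)) = -4.861 - j5.672 V
Step 2 — Sum components: V_total = 62.64 + j21.13 V.
Step 3 — Convert to polar: |V_total| = 66.11 V, ∠V_total = 18.6°.

V_total = 66.11∠18.6° V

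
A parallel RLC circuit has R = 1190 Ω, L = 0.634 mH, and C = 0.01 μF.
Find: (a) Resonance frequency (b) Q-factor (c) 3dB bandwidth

Step 1 — Resonance: ω₀ = 1/√(LC) = 1/√(0.000634·1e-08) = 3.972e+05 rad/s.
Step 2 — f₀ = ω₀/(2π) = 6.321e+04 Hz.
Step 3 — Parallel Q: Q = R/(ω₀L) = 1190/(3.972e+05·0.000634) = 4.726.
Step 4 — Bandwidth: Δω = ω₀/Q = 8.403e+04 rad/s; BW = Δω/(2π) = 1.337e+04 Hz.

(a) f₀ = 6.321e+04 Hz  (b) Q = 4.726  (c) BW = 1.337e+04 Hz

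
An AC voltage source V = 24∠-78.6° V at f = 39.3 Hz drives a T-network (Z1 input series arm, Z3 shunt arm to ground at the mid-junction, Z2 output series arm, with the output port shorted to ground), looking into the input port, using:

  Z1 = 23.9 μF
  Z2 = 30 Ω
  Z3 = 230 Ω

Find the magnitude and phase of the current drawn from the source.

Step 1 — Angular frequency: ω = 2π·f = 2π·39.3 = 246.9 rad/s.
Step 2 — Component impedances:
  Z1: Z = 1/(jωC) = -j/(ω·C) = 0 - j169.4 Ω
  Z2: Z = R = 30 Ω
  Z3: Z = R = 230 Ω
Step 3 — With the output port shorted to ground, the output series arm Z2 runs from the junction to ground; the shunt arm Z3 also runs from the junction to ground. They appear in parallel: Z3 || Z2 = 26.54 Ω.
Step 4 — Series with input arm Z1: Z_in = Z1 + (Z3 || Z2) = 26.54 - j169.4 Ω = 171.5∠-81.1° Ω.
Step 5 — Source phasor: V = 24∠-78.6° V = 4.744 - j23.53 V.
Step 6 — Ohm's law: I = V / Z_total = (4.744 - j23.53) / (26.54 - j169.4) = 0.1398 + j0.006101 A.
Step 7 — Convert to polar: |I| = 0.1399 A, ∠I = 2.5°.

I = 0.1399∠2.5° A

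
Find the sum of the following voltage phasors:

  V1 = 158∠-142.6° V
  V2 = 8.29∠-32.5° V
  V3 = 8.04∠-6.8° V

Step 1 — Convert each phasor to rectangular form:
  V1 = 158·(cos(-142.6°) + j·sin(-142.6°)) = -125.5 - j95.97 V
  V2 = 8.29·(cos(-32.5°) + j·sin(-32.5°)) = 6.992 - j4.454 V
  V3 = 8.04·(cos(-6.8°) + j·sin(-6.8°)) = 7.983 - j0.952 V
Step 2 — Sum components: V_total = -110.5 - j101.4 V.
Step 3 — Convert to polar: |V_total| = 150 V, ∠V_total = -137.5°.

V_total = 150∠-137.5° V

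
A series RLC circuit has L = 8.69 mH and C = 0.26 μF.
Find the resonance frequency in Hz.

Step 1 — Resonance condition Im(Z)=0 gives ω₀ = 1/√(LC).
Step 2 — ω₀ = 1/√(0.00869·2.6e-07) = 2.104e+04 rad/s.
Step 3 — f₀ = ω₀/(2π) = 3348 Hz.

f₀ = 3348 Hz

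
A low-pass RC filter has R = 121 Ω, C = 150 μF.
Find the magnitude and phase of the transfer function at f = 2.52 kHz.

Step 1 — Angular frequency: ω = 2π·2520 = 1.583e+04 rad/s.
Step 2 — Transfer function: H(jω) = 1/(1 + jωRC).
Step 3 — Denominator: 1 + jωRC = 1 + j·1.583e+04·121·0.00015 = 1 + j287.4.
Step 4 — H = 1.211e-05 - j0.00348.
Step 5 — Magnitude: |H| = 0.00348 (-49.2 dB); phase: φ = -89.8°.

|H| = 0.00348 (-49.2 dB), φ = -89.8°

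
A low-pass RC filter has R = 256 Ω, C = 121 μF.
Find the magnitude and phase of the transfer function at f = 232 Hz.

Step 1 — Angular frequency: ω = 2π·232 = 1458 rad/s.
Step 2 — Transfer function: H(jω) = 1/(1 + jωRC).
Step 3 — Denominator: 1 + jωRC = 1 + j·1458·256·0.000121 = 1 + j45.15.
Step 4 — H = 0.0004902 - j0.02214.
Step 5 — Magnitude: |H| = 0.02214 (-33.1 dB); phase: φ = -88.7°.

|H| = 0.02214 (-33.1 dB), φ = -88.7°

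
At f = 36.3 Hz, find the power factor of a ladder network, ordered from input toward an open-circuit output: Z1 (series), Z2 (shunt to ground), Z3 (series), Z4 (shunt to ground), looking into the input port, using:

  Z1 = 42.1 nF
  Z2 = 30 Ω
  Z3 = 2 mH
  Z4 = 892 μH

Step 1 — Angular frequency: ω = 2π·f = 2π·36.3 = 228.1 rad/s.
Step 2 — Component impedances:
  Z1: Z = 1/(jωC) = -j/(ω·C) = 0 - j1.041e+05 Ω
  Z2: Z = R = 30 Ω
  Z3: Z = jωL = j·228.1·0.002 = 0 + j0.4562 Ω
  Z4: Z = jωL = j·228.1·0.000892 = 0 + j0.2034 Ω
Step 3 — Ladder network (open output): work backward from the far end, alternating series and parallel combinations. Z_in = 0.0145 - j1.041e+05 Ω = 1.041e+05∠-90.0° Ω.
Step 4 — Power factor: PF = cos(φ) = Re(Z)/|Z| = 0.014496/1.0414e+05 = 1.392e-07.
Step 5 — Type: Im(Z) = -1.041e+05 ⇒ leading (phase φ = -90.0°).

PF = 1.392e-07 (leading, φ = -90.0°)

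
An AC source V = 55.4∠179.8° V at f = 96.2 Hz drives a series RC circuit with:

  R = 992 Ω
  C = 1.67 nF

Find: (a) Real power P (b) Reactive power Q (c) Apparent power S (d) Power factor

Step 1 — Angular frequency: ω = 2π·f = 2π·96.2 = 604.4 rad/s.
Step 2 — Component impedances:
  R: Z = R = 992 Ω
  C: Z = 1/(jωC) = -j/(ω·C) = 0 - j9.907e+05 Ω
Step 3 — Series combination: Z_total = R + C = 992 - j9.907e+05 Ω = 9.907e+05∠-89.9° Ω.
Step 4 — Source phasor: V = 55.4∠179.8° V = -55.4 + j0.1934 V.
Step 5 — Current: I = V / Z = -2.512e-07 - j5.592e-05 A = 5.592e-05∠-90.3° A.
Step 6 — Complex power: S = V·I* = 3.102e-06 - j0.003098 VA.
Step 7 — Real power: P = Re(S) = 3.102e-06 W.
Step 8 — Reactive power: Q = Im(S) = -0.003098 VAR.
Step 9 — Apparent power: |S| = 0.003098 VA.
Step 10 — Power factor: PF = P/|S| = 0.001001 (leading).

(a) P = 3.102e-06 W  (b) Q = -0.003098 VAR  (c) S = 0.003098 VA  (d) PF = 0.001001 (leading)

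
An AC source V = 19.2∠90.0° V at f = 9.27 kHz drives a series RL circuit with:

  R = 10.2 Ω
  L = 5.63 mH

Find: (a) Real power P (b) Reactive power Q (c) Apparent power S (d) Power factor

Step 1 — Angular frequency: ω = 2π·f = 2π·9270 = 5.825e+04 rad/s.
Step 2 — Component impedances:
  R: Z = R = 10.2 Ω
  L: Z = jωL = j·5.825e+04·0.00563 = 0 + j327.9 Ω
Step 3 — Series combination: Z_total = R + L = 10.2 + j327.9 Ω = 328.1∠88.2° Ω.
Step 4 — Source phasor: V = 19.2∠90.0° V = 0 + j19.2 V.
Step 5 — Current: I = V / Z = 0.05849 + j0.001819 A = 0.05852∠1.8° A.
Step 6 — Complex power: S = V·I* = 0.03493 + j1.123 VA.
Step 7 — Real power: P = Re(S) = 0.03493 W.
Step 8 — Reactive power: Q = Im(S) = 1.123 VAR.
Step 9 — Apparent power: |S| = 1.124 VA.
Step 10 — Power factor: PF = P/|S| = 0.03109 (lagging).

(a) P = 0.03493 W  (b) Q = 1.123 VAR  (c) S = 1.124 VA  (d) PF = 0.03109 (lagging)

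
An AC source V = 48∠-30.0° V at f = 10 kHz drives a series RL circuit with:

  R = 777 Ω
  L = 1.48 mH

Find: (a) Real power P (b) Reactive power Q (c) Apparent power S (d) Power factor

Step 1 — Angular frequency: ω = 2π·f = 2π·1e+04 = 6.283e+04 rad/s.
Step 2 — Component impedances:
  R: Z = R = 777 Ω
  L: Z = jωL = j·6.283e+04·0.00148 = 0 + j92.99 Ω
Step 3 — Series combination: Z_total = R + L = 777 + j92.99 Ω = 782.5∠6.8° Ω.
Step 4 — Source phasor: V = 48∠-30.0° V = 41.57 - j24 V.
Step 5 — Current: I = V / Z = 0.0491 - j0.03676 A = 0.06134∠-36.8° A.
Step 6 — Complex power: S = V·I* = 2.923 + j0.3499 VA.
Step 7 — Real power: P = Re(S) = 2.923 W.
Step 8 — Reactive power: Q = Im(S) = 0.3499 VAR.
Step 9 — Apparent power: |S| = 2.944 VA.
Step 10 — Power factor: PF = P/|S| = 0.9929 (lagging).

(a) P = 2.923 W  (b) Q = 0.3499 VAR  (c) S = 2.944 VA  (d) PF = 0.9929 (lagging)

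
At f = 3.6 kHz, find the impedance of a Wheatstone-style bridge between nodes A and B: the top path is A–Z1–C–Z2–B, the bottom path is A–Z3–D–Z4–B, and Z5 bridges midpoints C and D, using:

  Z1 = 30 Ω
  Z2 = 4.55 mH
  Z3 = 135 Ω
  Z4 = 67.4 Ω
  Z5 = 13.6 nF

Step 1 — Angular frequency: ω = 2π·f = 2π·3600 = 2.262e+04 rad/s.
Step 2 — Component impedances:
  Z1: Z = R = 30 Ω
  Z2: Z = jωL = j·2.262e+04·0.00455 = 0 + j102.9 Ω
  Z3: Z = R = 135 Ω
  Z4: Z = R = 67.4 Ω
  Z5: Z = 1/(jωC) = -j/(ω·C) = 0 - j3251 Ω
Step 3 — Bridge requires nodal analysis (the Z5 bridge couples midpoints C and D, so the two paths cannot be reduced to a simple series/parallel combination). Setting node B to ground and injecting 1 A at node A, the 3-node admittance system at A, C, D solves to V_A = Z_AB = 55.54 + j66.07 Ω = 86.31∠49.9° Ω.

Z = 55.54 + j66.07 Ω = 86.31∠49.9° Ω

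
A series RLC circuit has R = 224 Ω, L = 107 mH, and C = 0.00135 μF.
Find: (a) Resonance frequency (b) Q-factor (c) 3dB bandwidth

Step 1 — Resonance: ω₀ = 1/√(LC) = 1/√(0.107·1.35e-09) = 8.32e+04 rad/s.
Step 2 — f₀ = ω₀/(2π) = 1.324e+04 Hz.
Step 3 — Series Q: Q = ω₀L/R = 8.32e+04·0.107/224 = 39.74.
Step 4 — Bandwidth: Δω = ω₀/Q = 2093 rad/s; BW = Δω/(2π) = 333.2 Hz.

(a) f₀ = 1.324e+04 Hz  (b) Q = 39.74  (c) BW = 333.2 Hz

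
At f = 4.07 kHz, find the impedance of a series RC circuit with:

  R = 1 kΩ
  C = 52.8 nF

Step 1 — Angular frequency: ω = 2π·f = 2π·4070 = 2.557e+04 rad/s.
Step 2 — Component impedances:
  R: Z = R = 1000 Ω
  C: Z = 1/(jωC) = -j/(ω·C) = 0 - j740.6 Ω
Step 3 — Series combination: Z_total = R + C = 1000 - j740.6 Ω = 1244∠-36.5° Ω.

Z = 1000 - j740.6 Ω = 1244∠-36.5° Ω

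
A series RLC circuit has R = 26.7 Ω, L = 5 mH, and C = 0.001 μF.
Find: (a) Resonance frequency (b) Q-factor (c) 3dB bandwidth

Step 1 — Resonance: ω₀ = 1/√(LC) = 1/√(0.005·1e-09) = 4.472e+05 rad/s.
Step 2 — f₀ = ω₀/(2π) = 7.118e+04 Hz.
Step 3 — Series Q: Q = ω₀L/R = 4.472e+05·0.005/26.7 = 83.75.
Step 4 — Bandwidth: Δω = ω₀/Q = 5340 rad/s; BW = Δω/(2π) = 849.9 Hz.

(a) f₀ = 7.118e+04 Hz  (b) Q = 83.75  (c) BW = 849.9 Hz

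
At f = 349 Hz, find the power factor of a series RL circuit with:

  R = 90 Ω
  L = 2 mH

Step 1 — Angular frequency: ω = 2π·f = 2π·349 = 2193 rad/s.
Step 2 — Component impedances:
  R: Z = R = 90 Ω
  L: Z = jωL = j·2193·0.002 = 0 + j4.386 Ω
Step 3 — Series combination: Z_total = R + L = 90 + j4.386 Ω = 90.11∠2.8° Ω.
Step 4 — Power factor: PF = cos(φ) = Re(Z)/|Z| = 90/90.11 = 0.9988.
Step 5 — Type: Im(Z) = 4.386 ⇒ lagging (phase φ = 2.8°).

PF = 0.9988 (lagging, φ = 2.8°)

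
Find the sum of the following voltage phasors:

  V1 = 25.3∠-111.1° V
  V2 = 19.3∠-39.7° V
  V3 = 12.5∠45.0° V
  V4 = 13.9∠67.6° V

Step 1 — Convert each phasor to rectangular form:
  V1 = 25.3·(cos(-111.1°) + j·sin(-111.1°)) = -9.108 - j23.6 V
  V2 = 19.3·(cos(-39.7°) + j·sin(-39.7°)) = 14.85 - j12.33 V
  V3 = 12.5·(cos(45.0°) + j·sin(45.0°)) = 8.839 + j8.839 V
  V4 = 13.9·(cos(67.6°) + j·sin(67.6°)) = 5.297 + j12.85 V
Step 2 — Sum components: V_total = 19.88 - j14.24 V.
Step 3 — Convert to polar: |V_total| = 24.45 V, ∠V_total = -35.6°.

V_total = 24.45∠-35.6° V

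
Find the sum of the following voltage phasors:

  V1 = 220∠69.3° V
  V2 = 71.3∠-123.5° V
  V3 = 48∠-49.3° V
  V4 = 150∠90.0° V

Step 1 — Convert each phasor to rectangular form:
  V1 = 220·(cos(69.3°) + j·sin(69.3°)) = 77.76 + j205.8 V
  V2 = 71.3·(cos(-123.5°) + j·sin(-123.5°)) = -39.35 - j59.46 V
  V3 = 48·(cos(-49.3°) + j·sin(-49.3°)) = 31.3 - j36.39 V
  V4 = 150·(cos(90.0°) + j·sin(90.0°)) = 0 + j150 V
Step 2 — Sum components: V_total = 69.71 + j260 V.
Step 3 — Convert to polar: |V_total| = 269.1 V, ∠V_total = 75.0°.

V_total = 269.1∠75.0° V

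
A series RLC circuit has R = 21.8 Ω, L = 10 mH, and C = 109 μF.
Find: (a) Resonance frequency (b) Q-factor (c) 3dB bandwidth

Step 1 — Resonance condition Im(Z)=0 gives ω₀ = 1/√(LC).
Step 2 — ω₀ = 1/√(0.01·0.000109) = 957.8 rad/s.
Step 3 — f₀ = ω₀/(2π) = 152.4 Hz.
Step 4 — Series Q: Q = ω₀L/R = 957.8·0.01/21.8 = 0.4394.
Step 5 — 3dB bandwidth: Δω = ω₀/Q = 2180 rad/s; BW = Δω/(2π) = 347 Hz.

(a) f₀ = 152.4 Hz  (b) Q = 0.4394  (c) BW = 347 Hz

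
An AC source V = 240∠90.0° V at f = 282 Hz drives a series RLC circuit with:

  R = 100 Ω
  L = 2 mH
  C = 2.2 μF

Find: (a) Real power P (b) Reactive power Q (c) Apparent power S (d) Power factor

Step 1 — Angular frequency: ω = 2π·f = 2π·282 = 1772 rad/s.
Step 2 — Component impedances:
  R: Z = R = 100 Ω
  L: Z = jωL = j·1772·0.002 = 0 + j3.544 Ω
  C: Z = 1/(jωC) = -j/(ω·C) = 0 - j256.5 Ω
Step 3 — Series combination: Z_total = R + L + C = 100 - j253 Ω = 272∠-68.4° Ω.
Step 4 — Source phasor: V = 240∠90.0° V = 0 + j240 V.
Step 5 — Current: I = V / Z = -0.8205 + j0.3243 A = 0.8822∠158.4° A.
Step 6 — Complex power: S = V·I* = 77.83 - j196.9 VA.
Step 7 — Real power: P = Re(S) = 77.83 W.
Step 8 — Reactive power: Q = Im(S) = -196.9 VAR.
Step 9 — Apparent power: |S| = 211.7 VA.
Step 10 — Power factor: PF = P/|S| = 0.3676 (leading).

(a) P = 77.83 W  (b) Q = -196.9 VAR  (c) S = 211.7 VA  (d) PF = 0.3676 (leading)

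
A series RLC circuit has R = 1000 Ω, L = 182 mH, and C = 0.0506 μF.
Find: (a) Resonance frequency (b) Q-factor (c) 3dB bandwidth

Step 1 — Resonance: ω₀ = 1/√(LC) = 1/√(0.182·5.06e-08) = 1.042e+04 rad/s.
Step 2 — f₀ = ω₀/(2π) = 1658 Hz.
Step 3 — Series Q: Q = ω₀L/R = 1.042e+04·0.182/1000 = 1.897.
Step 4 — Bandwidth: Δω = ω₀/Q = 5495 rad/s; BW = Δω/(2π) = 874.5 Hz.

(a) f₀ = 1658 Hz  (b) Q = 1.897  (c) BW = 874.5 Hz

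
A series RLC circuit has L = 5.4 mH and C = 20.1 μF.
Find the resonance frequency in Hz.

Step 1 — Resonance condition Im(Z)=0 gives ω₀ = 1/√(LC).
Step 2 — ω₀ = 1/√(0.0054·2.01e-05) = 3035 rad/s.
Step 3 — f₀ = ω₀/(2π) = 483.1 Hz.

f₀ = 483.1 Hz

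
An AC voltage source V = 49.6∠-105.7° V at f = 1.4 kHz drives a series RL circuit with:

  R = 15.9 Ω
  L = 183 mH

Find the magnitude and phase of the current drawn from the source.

Step 1 — Angular frequency: ω = 2π·f = 2π·1400 = 8796 rad/s.
Step 2 — Component impedances:
  R: Z = R = 15.9 Ω
  L: Z = jωL = j·8796·0.183 = 0 + j1610 Ω
Step 3 — Series combination: Z_total = R + L = 15.9 + j1610 Ω = 1610∠89.4° Ω.
Step 4 — Source phasor: V = 49.6∠-105.7° V = -13.42 - j47.75 V.
Step 5 — Ohm's law: I = V / Z_total = (-13.42 - j47.75) / (15.9 + j1610) = -0.02974 + j0.008044 A.
Step 6 — Convert to polar: |I| = 0.03081 A, ∠I = 164.9°.

I = 0.03081∠164.9° A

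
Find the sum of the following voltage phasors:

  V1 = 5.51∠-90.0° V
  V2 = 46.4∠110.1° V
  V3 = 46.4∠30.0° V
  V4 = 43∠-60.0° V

Step 1 — Convert each phasor to rectangular form:
  V1 = 5.51·(cos(-90.0°) + j·sin(-90.0°)) = 0 - j5.51 V
  V2 = 46.4·(cos(110.1°) + j·sin(110.1°)) = -15.95 + j43.57 V
  V3 = 46.4·(cos(30.0°) + j·sin(30.0°)) = 40.18 + j23.2 V
  V4 = 43·(cos(-60.0°) + j·sin(-60.0°)) = 21.5 - j37.24 V
Step 2 — Sum components: V_total = 45.74 + j24.02 V.
Step 3 — Convert to polar: |V_total| = 51.66 V, ∠V_total = 27.7°.

V_total = 51.66∠27.7° V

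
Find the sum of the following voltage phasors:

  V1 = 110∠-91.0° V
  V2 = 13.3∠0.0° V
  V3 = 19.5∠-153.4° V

Step 1 — Convert each phasor to rectangular form:
  V1 = 110·(cos(-91.0°) + j·sin(-91.0°)) = -1.92 - j110 V
  V2 = 13.3·(cos(0.0°) + j·sin(0.0°)) = 13.3 V
  V3 = 19.5·(cos(-153.4°) + j·sin(-153.4°)) = -17.44 - j8.731 V
Step 2 — Sum components: V_total = -6.056 - j118.7 V.
Step 3 — Convert to polar: |V_total| = 118.9 V, ∠V_total = -92.9°.

V_total = 118.9∠-92.9° V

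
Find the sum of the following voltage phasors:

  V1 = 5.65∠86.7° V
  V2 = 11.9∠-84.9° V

Step 1 — Convert each phasor to rectangular form:
  V1 = 5.65·(cos(86.7°) + j·sin(86.7°)) = 0.3252 + j5.641 V
  V2 = 11.9·(cos(-84.9°) + j·sin(-84.9°)) = 1.058 - j11.85 V
Step 2 — Sum components: V_total = 1.383 - j6.212 V.
Step 3 — Convert to polar: |V_total| = 6.364 V, ∠V_total = -77.4°.

V_total = 6.364∠-77.4° V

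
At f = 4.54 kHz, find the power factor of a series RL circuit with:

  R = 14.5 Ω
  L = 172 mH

Step 1 — Angular frequency: ω = 2π·f = 2π·4540 = 2.853e+04 rad/s.
Step 2 — Component impedances:
  R: Z = R = 14.5 Ω
  L: Z = jωL = j·2.853e+04·0.172 = 0 + j4906 Ω
Step 3 — Series combination: Z_total = R + L = 14.5 + j4906 Ω = 4906∠89.8° Ω.
Step 4 — Power factor: PF = cos(φ) = Re(Z)/|Z| = 14.5/4906.4 = 0.002955.
Step 5 — Type: Im(Z) = 4906 ⇒ lagging (phase φ = 89.8°).

PF = 0.002955 (lagging, φ = 89.8°)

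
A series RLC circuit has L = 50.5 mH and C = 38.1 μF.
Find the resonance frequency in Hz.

Step 1 — Resonance condition Im(Z)=0 gives ω₀ = 1/√(LC).
Step 2 — ω₀ = 1/√(0.0505·3.81e-05) = 720.9 rad/s.
Step 3 — f₀ = ω₀/(2π) = 114.7 Hz.

f₀ = 114.7 Hz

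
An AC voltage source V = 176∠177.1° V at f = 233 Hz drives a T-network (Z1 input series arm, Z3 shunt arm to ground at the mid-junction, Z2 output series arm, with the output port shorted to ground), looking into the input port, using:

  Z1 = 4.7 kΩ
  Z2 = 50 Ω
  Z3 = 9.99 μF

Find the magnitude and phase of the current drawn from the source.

Step 1 — Angular frequency: ω = 2π·f = 2π·233 = 1464 rad/s.
Step 2 — Component impedances:
  Z1: Z = R = 4700 Ω
  Z2: Z = R = 50 Ω
  Z3: Z = 1/(jωC) = -j/(ω·C) = 0 - j68.38 Ω
Step 3 — With the output port shorted to ground, the output series arm Z2 runs from the junction to ground; the shunt arm Z3 also runs from the junction to ground. They appear in parallel: Z3 || Z2 = 32.58 - j23.82 Ω.
Step 4 — Series with input arm Z1: Z_in = Z1 + (Z3 || Z2) = 4733 - j23.82 Ω = 4733∠-0.3° Ω.
Step 5 — Source phasor: V = 176∠177.1° V = -175.8 + j8.904 V.
Step 6 — Ohm's law: I = V / Z_total = (-175.8 + j8.904) / (4733 - j23.82) = -0.03715 + j0.001694 A.
Step 7 — Convert to polar: |I| = 0.03719 A, ∠I = 177.4°.

I = 0.03719∠177.4° A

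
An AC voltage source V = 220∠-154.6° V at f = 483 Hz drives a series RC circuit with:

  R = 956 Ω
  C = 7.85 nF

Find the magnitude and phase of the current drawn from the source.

Step 1 — Angular frequency: ω = 2π·f = 2π·483 = 3035 rad/s.
Step 2 — Component impedances:
  R: Z = R = 956 Ω
  C: Z = 1/(jωC) = -j/(ω·C) = 0 - j4.198e+04 Ω
Step 3 — Series combination: Z_total = R + C = 956 - j4.198e+04 Ω = 4.199e+04∠-88.7° Ω.
Step 4 — Source phasor: V = 220∠-154.6° V = -198.7 - j94.37 V.
Step 5 — Ohm's law: I = V / Z_total = (-198.7 - j94.37) / (956 - j4.198e+04) = 0.002139 - j0.004783 A.
Step 6 — Convert to polar: |I| = 0.00524 A, ∠I = -65.9°.

I = 0.00524∠-65.9° A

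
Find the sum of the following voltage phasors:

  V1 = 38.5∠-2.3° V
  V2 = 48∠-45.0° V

Step 1 — Convert each phasor to rectangular form:
  V1 = 38.5·(cos(-2.3°) + j·sin(-2.3°)) = 38.47 - j1.545 V
  V2 = 48·(cos(-45.0°) + j·sin(-45.0°)) = 33.94 - j33.94 V
Step 2 — Sum components: V_total = 72.41 - j35.49 V.
Step 3 — Convert to polar: |V_total| = 80.64 V, ∠V_total = -26.1°.

V_total = 80.64∠-26.1° V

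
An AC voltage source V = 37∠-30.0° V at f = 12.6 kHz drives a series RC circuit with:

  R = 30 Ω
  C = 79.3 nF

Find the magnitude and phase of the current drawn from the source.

Step 1 — Angular frequency: ω = 2π·f = 2π·1.26e+04 = 7.917e+04 rad/s.
Step 2 — Component impedances:
  R: Z = R = 30 Ω
  C: Z = 1/(jωC) = -j/(ω·C) = 0 - j159.3 Ω
Step 3 — Series combination: Z_total = R + C = 30 - j159.3 Ω = 162.1∠-79.3° Ω.
Step 4 — Source phasor: V = 37∠-30.0° V = 32.04 - j18.5 V.
Step 5 — Ohm's law: I = V / Z_total = (32.04 - j18.5) / (30 - j159.3) = 0.1488 + j0.1732 A.
Step 6 — Convert to polar: |I| = 0.2283 A, ∠I = 49.3°.

I = 0.2283∠49.3° A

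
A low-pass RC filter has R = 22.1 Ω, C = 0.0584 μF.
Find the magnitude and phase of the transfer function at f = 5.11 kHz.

Step 1 — Angular frequency: ω = 2π·5110 = 3.211e+04 rad/s.
Step 2 — Transfer function: H(jω) = 1/(1 + jωRC).
Step 3 — Denominator: 1 + jωRC = 1 + j·3.211e+04·22.1·5.84e-08 = 1 + j0.04144.
Step 4 — H = 0.9983 - j0.04137.
Step 5 — Magnitude: |H| = 0.9991 (-0.0 dB); phase: φ = -2.4°.

|H| = 0.9991 (-0.0 dB), φ = -2.4°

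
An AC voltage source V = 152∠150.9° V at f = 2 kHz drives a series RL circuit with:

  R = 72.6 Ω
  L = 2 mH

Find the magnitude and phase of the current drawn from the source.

Step 1 — Angular frequency: ω = 2π·f = 2π·2000 = 1.257e+04 rad/s.
Step 2 — Component impedances:
  R: Z = R = 72.6 Ω
  L: Z = jωL = j·1.257e+04·0.002 = 0 + j25.13 Ω
Step 3 — Series combination: Z_total = R + L = 72.6 + j25.13 Ω = 76.83∠19.1° Ω.
Step 4 — Source phasor: V = 152∠150.9° V = -132.8 + j73.92 V.
Step 5 — Ohm's law: I = V / Z_total = (-132.8 + j73.92) / (72.6 + j25.13) = -1.319 + j1.475 A.
Step 6 — Convert to polar: |I| = 1.978 A, ∠I = 131.8°.

I = 1.978∠131.8° A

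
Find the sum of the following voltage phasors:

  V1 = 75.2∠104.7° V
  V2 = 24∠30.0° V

Step 1 — Convert each phasor to rectangular form:
  V1 = 75.2·(cos(104.7°) + j·sin(104.7°)) = -19.08 + j72.74 V
  V2 = 24·(cos(30.0°) + j·sin(30.0°)) = 20.78 + j12 V
Step 2 — Sum components: V_total = 1.702 + j84.74 V.
Step 3 — Convert to polar: |V_total| = 84.76 V, ∠V_total = 88.8°.

V_total = 84.76∠88.8° V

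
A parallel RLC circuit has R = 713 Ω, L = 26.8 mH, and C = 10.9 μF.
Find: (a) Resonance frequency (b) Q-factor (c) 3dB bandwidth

Step 1 — Resonance: ω₀ = 1/√(LC) = 1/√(0.0268·1.09e-05) = 1850 rad/s.
Step 2 — f₀ = ω₀/(2π) = 294.5 Hz.
Step 3 — Parallel Q: Q = R/(ω₀L) = 713/(1850·0.0268) = 14.38.
Step 4 — Bandwidth: Δω = ω₀/Q = 128.7 rad/s; BW = Δω/(2π) = 20.48 Hz.

(a) f₀ = 294.5 Hz  (b) Q = 14.38  (c) BW = 20.48 Hz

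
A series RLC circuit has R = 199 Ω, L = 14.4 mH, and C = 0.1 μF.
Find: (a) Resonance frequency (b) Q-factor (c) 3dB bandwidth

Step 1 — Resonance: ω₀ = 1/√(LC) = 1/√(0.0144·1e-07) = 2.635e+04 rad/s.
Step 2 — f₀ = ω₀/(2π) = 4194 Hz.
Step 3 — Series Q: Q = ω₀L/R = 2.635e+04·0.0144/199 = 1.907.
Step 4 — Bandwidth: Δω = ω₀/Q = 1.382e+04 rad/s; BW = Δω/(2π) = 2199 Hz.

(a) f₀ = 4194 Hz  (b) Q = 1.907  (c) BW = 2199 Hz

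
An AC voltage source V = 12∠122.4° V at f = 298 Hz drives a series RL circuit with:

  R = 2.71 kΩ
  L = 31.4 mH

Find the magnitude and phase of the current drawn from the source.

Step 1 — Angular frequency: ω = 2π·f = 2π·298 = 1872 rad/s.
Step 2 — Component impedances:
  R: Z = R = 2710 Ω
  L: Z = jωL = j·1872·0.0314 = 0 + j58.79 Ω
Step 3 — Series combination: Z_total = R + L = 2710 + j58.79 Ω = 2711∠1.2° Ω.
Step 4 — Source phasor: V = 12∠122.4° V = -6.43 + j10.13 V.
Step 5 — Ohm's law: I = V / Z_total = (-6.43 + j10.13) / (2710 + j58.79) = -0.00229 + j0.003788 A.
Step 6 — Convert to polar: |I| = 0.004427 A, ∠I = 121.2°.

I = 0.004427∠121.2° A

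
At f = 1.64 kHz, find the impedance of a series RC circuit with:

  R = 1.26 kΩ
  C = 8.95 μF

Step 1 — Angular frequency: ω = 2π·f = 2π·1640 = 1.03e+04 rad/s.
Step 2 — Component impedances:
  R: Z = R = 1260 Ω
  C: Z = 1/(jωC) = -j/(ω·C) = 0 - j10.84 Ω
Step 3 — Series combination: Z_total = R + C = 1260 - j10.84 Ω = 1260∠-0.5° Ω.

Z = 1260 - j10.84 Ω = 1260∠-0.5° Ω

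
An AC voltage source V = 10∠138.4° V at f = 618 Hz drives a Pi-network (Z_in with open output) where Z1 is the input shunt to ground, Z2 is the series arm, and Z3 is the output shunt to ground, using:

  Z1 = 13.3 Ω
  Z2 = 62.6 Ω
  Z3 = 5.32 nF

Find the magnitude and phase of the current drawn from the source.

Step 1 — Angular frequency: ω = 2π·f = 2π·618 = 3883 rad/s.
Step 2 — Component impedances:
  Z1: Z = R = 13.3 Ω
  Z2: Z = R = 62.6 Ω
  Z3: Z = 1/(jωC) = -j/(ω·C) = 0 - j4.841e+04 Ω
Step 3 — With open output, the series arm Z2 and the output shunt Z3 appear in series to ground: Z2 + Z3 = 62.6 - j4.841e+04 Ω.
Step 4 — Parallel with input shunt Z1: Z_in = Z1 || (Z2 + Z3) = 13.3 - j0.003654 Ω = 13.3∠-0.0° Ω.
Step 5 — Source phasor: V = 10∠138.4° V = -7.478 + j6.639 V.
Step 6 — Ohm's law: I = V / Z_total = (-7.478 + j6.639) / (13.3 - j0.003654) = -0.5624 + j0.499 A.
Step 7 — Convert to polar: |I| = 0.7519 A, ∠I = 138.4°.

I = 0.7519∠138.4° A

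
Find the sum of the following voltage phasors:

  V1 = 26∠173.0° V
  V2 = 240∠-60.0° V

Step 1 — Convert each phasor to rectangular form:
  V1 = 26·(cos(173.0°) + j·sin(173.0°)) = -25.81 + j3.169 V
  V2 = 240·(cos(-60.0°) + j·sin(-60.0°)) = 120 - j207.8 V
Step 2 — Sum components: V_total = 94.19 - j204.7 V.
Step 3 — Convert to polar: |V_total| = 225.3 V, ∠V_total = -65.3°.

V_total = 225.3∠-65.3° V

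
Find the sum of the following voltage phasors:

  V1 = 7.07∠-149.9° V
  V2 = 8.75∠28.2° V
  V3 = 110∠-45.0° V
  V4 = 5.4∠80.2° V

Step 1 — Convert each phasor to rectangular form:
  V1 = 7.07·(cos(-149.9°) + j·sin(-149.9°)) = -6.117 - j3.546 V
  V2 = 8.75·(cos(28.2°) + j·sin(28.2°)) = 7.711 + j4.135 V
  V3 = 110·(cos(-45.0°) + j·sin(-45.0°)) = 77.78 - j77.78 V
  V4 = 5.4·(cos(80.2°) + j·sin(80.2°)) = 0.9191 + j5.321 V
Step 2 — Sum components: V_total = 80.3 - j71.87 V.
Step 3 — Convert to polar: |V_total| = 107.8 V, ∠V_total = -41.8°.

V_total = 107.8∠-41.8° V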